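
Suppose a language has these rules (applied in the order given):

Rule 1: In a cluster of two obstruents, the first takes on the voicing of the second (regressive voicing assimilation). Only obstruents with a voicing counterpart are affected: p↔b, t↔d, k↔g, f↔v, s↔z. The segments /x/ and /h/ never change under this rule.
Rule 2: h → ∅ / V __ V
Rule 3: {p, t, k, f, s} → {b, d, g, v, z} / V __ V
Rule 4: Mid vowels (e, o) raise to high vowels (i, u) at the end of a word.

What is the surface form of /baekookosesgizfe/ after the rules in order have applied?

baegoogozezgisfi

Rule 1 (regressive voicing assimilation): /s/ precedes the voiced obstruent /g/, so it voices to [z] by assimilation. /z/ precedes the voiceless obstruent /f/, so it devoices to [s] by assimilation. /baekookosesgizfe/ → baekookosezgisfe.
Rule 2 (intervocalic h-deletion): no segment meets the environment; /baekookosezgisfe/ is unchanged.
Rule 3 (intervocalic voicing): /k/ is a voiceless obstruent between vowels /e/ and /o/, so it voices to [g]. /k/ is a voiceless obstruent between vowels /o/ and /o/, so it voices to [g]. /s/ is a voiceless obstruent between vowels /o/ and /e/, so it voices to [z]. /baekookosezgisfe/ → baegoogozezgisfe.
Rule 4 (final vowel raising): /e/ is a mid vowel in word-final position, so it raises to [i]. /baegoogozezgisfe/ → baegoogozezgisfi.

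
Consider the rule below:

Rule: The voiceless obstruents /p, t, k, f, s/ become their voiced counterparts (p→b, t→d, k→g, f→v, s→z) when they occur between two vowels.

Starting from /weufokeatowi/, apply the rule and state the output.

weuvogeadowi

/f/ is a voiceless obstruent between vowels /u/ and /o/, so it voices to [v].
/k/ is a voiceless obstruent between vowels /o/ and /e/, so it voices to [g].
/t/ is a voiceless obstruent between vowels /a/ and /o/, so it voices to [d].
Surface form: [weuvogeadowi].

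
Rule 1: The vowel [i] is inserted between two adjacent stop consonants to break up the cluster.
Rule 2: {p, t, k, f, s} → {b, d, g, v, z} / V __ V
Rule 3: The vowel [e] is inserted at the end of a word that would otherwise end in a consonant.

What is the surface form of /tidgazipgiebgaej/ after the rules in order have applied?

tidigazibigiebigaeje

Rule 1 (stop-cluster i-epenthesis): /d/ and /g/ form a stop–stop cluster, so [i] is inserted between them. /p/ and /g/ form a stop–stop cluster, so [i] is inserted between them. /b/ and /g/ form a stop–stop cluster, so [i] is inserted between them. /tidgazipgiebgaej/ → tidigazipigiebigaej.
Rule 2 (intervocalic voicing): /p/ is a voiceless obstruent between vowels /i/ and /i/, so it voices to [b]. /tidigazipigiebigaej/ → tidigazibigiebigaej.
Rule 3 (final e-epenthesis): the form ends in the consonant /j/, so [e] is inserted word-finally. /tidigazibigiebigaej/ → tidigazibigiebigaeje.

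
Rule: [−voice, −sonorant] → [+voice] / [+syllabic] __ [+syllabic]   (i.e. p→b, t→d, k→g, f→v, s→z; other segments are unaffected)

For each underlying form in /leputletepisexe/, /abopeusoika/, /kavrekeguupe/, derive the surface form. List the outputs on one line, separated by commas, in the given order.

lebutledebizexe, abobeuzoiga, kavregeguube

/leputletepisexe/: /p/ is a voiceless obstruent between vowels /e/ and /u/, so it voices to [b]. /t/ is a voiceless obstruent between vowels /e/ and /e/, so it voices to [d]. /p/ is a voiceless obstruent between vowels /e/ and /i/, so it voices to [b]. /s/ is a voiceless obstruent between vowels /i/ and /e/, so it voices to [z]. → [lebutledebizexe].
/abopeusoika/: /p/ is a voiceless obstruent between vowels /o/ and /e/, so it voices to [b]. /s/ is a voiceless obstruent between vowels /u/ and /o/, so it voices to [z]. /k/ is a voiceless obstruent between vowels /i/ and /a/, so it voices to [g]. → [abobeuzoiga].
/kavrekeguupe/: /k/ is a voiceless obstruent between vowels /e/ and /e/, so it voices to [g]. /p/ is a voiceless obstruent between vowels /u/ and /e/, so it voices to [b]. → [kavregeguube].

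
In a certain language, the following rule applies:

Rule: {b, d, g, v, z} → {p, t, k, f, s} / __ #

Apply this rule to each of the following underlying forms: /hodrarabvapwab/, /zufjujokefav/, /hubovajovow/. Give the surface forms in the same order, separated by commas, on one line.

hodrarabvapwap, zufjujokefaf, hubovajovow

/hodrarabvapwab/: /b/ is a voiced obstruent in word-final position, so it devoices to [p]. → [hodrarabvapwap].
/zufjujokefav/: /v/ is a voiced obstruent in word-final position, so it devoices to [f]. → [zufjujokefaf].
/hubovajovow/: the rule's environment is not met; surfaces unchanged as [hubovajovow].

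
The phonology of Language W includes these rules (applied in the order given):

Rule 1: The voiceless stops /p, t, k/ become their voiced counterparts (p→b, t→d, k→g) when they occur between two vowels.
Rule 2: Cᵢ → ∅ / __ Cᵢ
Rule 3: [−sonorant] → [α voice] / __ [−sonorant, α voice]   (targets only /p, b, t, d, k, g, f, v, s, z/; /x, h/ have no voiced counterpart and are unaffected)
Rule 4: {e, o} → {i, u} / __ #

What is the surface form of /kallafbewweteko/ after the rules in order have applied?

kalavbewedegu

Rule 1 (intervocalic voicing): /t/ is a voiceless stop between vowels /e/ and /e/, so it voices to [d]. /k/ is a voiceless stop between vowels /e/ and /o/, so it voices to [g]. /kallafbewweteko/ → kallafbewwedego.
Rule 2 (degemination): /ll/ is a geminate; the first /l/ deletes. /ww/ is a geminate; the first /w/ deletes. /kallafbewwedego/ → kalafbewedego.
Rule 3 (regressive voicing assimilation): /f/ precedes the voiced obstruent /b/, so it voices to [v] by assimilation. /kalafbewedego/ → kalavbewedego.
Rule 4 (final vowel raising): /o/ is a mid vowel in word-final position, so it raises to [u]. /kalavbewedego/ → kalavbewedegu.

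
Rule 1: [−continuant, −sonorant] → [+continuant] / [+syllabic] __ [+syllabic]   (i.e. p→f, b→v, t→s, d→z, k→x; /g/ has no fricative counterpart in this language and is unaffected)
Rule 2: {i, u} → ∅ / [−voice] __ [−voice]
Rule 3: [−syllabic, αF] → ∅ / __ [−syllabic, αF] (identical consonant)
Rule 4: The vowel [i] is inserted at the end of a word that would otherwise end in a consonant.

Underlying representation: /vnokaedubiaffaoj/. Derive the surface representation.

Rule 1 (intervocalic spirantization): /k/ is a stop between vowels /o/ and /a/, so it spirantizes to the fricative [x]. /d/ is a stop between vowels /e/ and /u/, so it spirantizes to the fricative [z]. /b/ is a stop between vowels /u/ and /i/, so it spirantizes to the fricative [v]. /vnokaedubiaffaoj/ → vnoxaezuviaffaoj.
Rule 2 (high vowel syncope): no segment meets the environment; /vnoxaezuviaffaoj/ is unchanged.
Rule 3 (degemination): /ff/ is a geminate; the first /f/ deletes. /vnoxaezuviaffaoj/ → vnoxaezuviafaoj.
Rule 4 (final i-epenthesis): the form ends in the consonant /j/, so [i] is inserted word-finally. /vnoxaezuviafaoj/ → vnoxaezuviafaoji.

vnoxaezuviafaoji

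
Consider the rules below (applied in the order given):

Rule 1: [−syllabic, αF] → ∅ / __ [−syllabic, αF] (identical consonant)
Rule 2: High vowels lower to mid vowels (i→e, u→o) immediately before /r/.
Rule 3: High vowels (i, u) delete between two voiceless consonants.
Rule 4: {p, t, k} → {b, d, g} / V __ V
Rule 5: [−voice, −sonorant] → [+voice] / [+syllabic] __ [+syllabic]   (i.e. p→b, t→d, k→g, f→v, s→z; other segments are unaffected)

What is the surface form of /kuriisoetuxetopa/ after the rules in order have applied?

koriizoetxedoba

Rule 1 (degemination): no segment meets the environment; /kuriisoetuxetopa/ is unchanged.
Rule 2 (pre-rhotic lowering): /u/ is a high vowel immediately before /r/, so it lowers to [o]. /kuriisoetuxetopa/ → koriisoetuxetopa.
Rule 3 (high vowel syncope): /u/ is a high vowel flanked by voiceless consonants /t/ and /x/, so it deletes. /koriisoetuxetopa/ → koriisoetxetopa.
Rule 4 (intervocalic voicing): /t/ is a voiceless stop between vowels /e/ and /o/, so it voices to [d]. /p/ is a voiceless stop between vowels /o/ and /a/, so it voices to [b]. /koriisoetxetopa/ → koriisoetxedoba.
Rule 5 (intervocalic voicing): /s/ is a voiceless obstruent between vowels /i/ and /o/, so it voices to [z]. /koriisoetxedoba/ → koriizoetxedoba.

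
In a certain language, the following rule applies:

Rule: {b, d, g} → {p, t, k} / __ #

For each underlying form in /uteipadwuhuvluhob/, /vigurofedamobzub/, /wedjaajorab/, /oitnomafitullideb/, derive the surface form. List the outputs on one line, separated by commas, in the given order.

uteipadwuhuvluhop, vigurofedamobzup, wedjaajorap, oitnomafitullidep

/uteipadwuhuvluhob/: /b/ is a voiced stop in word-final position, so it devoices to [p]. → [uteipadwuhuvluhop].
/vigurofedamobzub/: /b/ is a voiced stop in word-final position, so it devoices to [p]. → [vigurofedamobzup].
/wedjaajorab/: /b/ is a voiced stop in word-final position, so it devoices to [p]. → [wedjaajorap].
/oitnomafitullideb/: /b/ is a voiced stop in word-final position, so it devoices to [p]. → [oitnomafitullidep].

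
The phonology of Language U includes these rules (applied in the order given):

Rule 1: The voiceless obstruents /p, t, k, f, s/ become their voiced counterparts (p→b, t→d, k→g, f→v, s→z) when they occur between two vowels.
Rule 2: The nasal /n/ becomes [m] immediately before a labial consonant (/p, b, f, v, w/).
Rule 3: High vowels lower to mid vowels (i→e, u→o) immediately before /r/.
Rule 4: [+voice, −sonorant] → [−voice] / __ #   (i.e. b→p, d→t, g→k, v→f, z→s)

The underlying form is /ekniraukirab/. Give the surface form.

ekneraugerap

Rule 1 (intervocalic voicing): /k/ is a voiceless obstruent between vowels /u/ and /i/, so it voices to [g]. /ekniraukirab/ → ekniraugirab.
Rule 2 (nasal place assimilation): no segment meets the environment; /ekniraugirab/ is unchanged.
Rule 3 (pre-rhotic lowering): /i/ is a high vowel immediately before /r/, so it lowers to [e]. /i/ is a high vowel immediately before /r/, so it lowers to [e]. /ekniraugirab/ → ekneraugerab.
Rule 4 (final devoicing): /b/ is a voiced obstruent in word-final position, so it devoices to [p]. /ekneraugerab/ → ekneraugerap.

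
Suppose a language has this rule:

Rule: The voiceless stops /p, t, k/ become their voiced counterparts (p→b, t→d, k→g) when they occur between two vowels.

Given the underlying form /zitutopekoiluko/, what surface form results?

/t/ is a voiceless stop between vowels /i/ and /u/, so it voices to [d].
/t/ is a voiceless stop between vowels /u/ and /o/, so it voices to [d].
/p/ is a voiceless stop between vowels /o/ and /e/, so it voices to [b].
/k/ is a voiceless stop between vowels /e/ and /o/, so it voices to [g].
/k/ is a voiceless stop between vowels /u/ and /o/, so it voices to [g].
Surface form: [zidudobegoilugo].

zidudobegoilugo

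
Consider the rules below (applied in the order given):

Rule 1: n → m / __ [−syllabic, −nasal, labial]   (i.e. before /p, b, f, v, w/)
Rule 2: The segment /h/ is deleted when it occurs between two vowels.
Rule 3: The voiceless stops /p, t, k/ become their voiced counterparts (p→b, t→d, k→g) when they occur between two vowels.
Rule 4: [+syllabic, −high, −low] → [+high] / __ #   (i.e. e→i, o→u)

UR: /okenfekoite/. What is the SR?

ogemfegoidi

Rule 1 (nasal place assimilation): /n/ precedes the labial consonant /f/, so it assimilates in place to [m]. /okenfekoite/ → okemfekoite.
Rule 2 (intervocalic h-deletion): no segment meets the environment; /okemfekoite/ is unchanged.
Rule 3 (intervocalic voicing): /k/ is a voiceless stop between vowels /o/ and /e/, so it voices to [g]. /k/ is a voiceless stop between vowels /e/ and /o/, so it voices to [g]. /t/ is a voiceless stop between vowels /i/ and /e/, so it voices to [d]. /okemfekoite/ → ogemfegoide.
Rule 4 (final vowel raising): /e/ is a mid vowel in word-final position, so it raises to [i]. /ogemfegoide/ → ogemfegoidi.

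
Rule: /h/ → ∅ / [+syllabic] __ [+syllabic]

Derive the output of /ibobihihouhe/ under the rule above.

/h/ occurs between vowels /i/ and /i/, so it deletes.
/h/ occurs between vowels /i/ and /o/, so it deletes.
/h/ occurs between vowels /u/ and /e/, so it deletes.
Surface form: [ibobiioue].

ibobiioue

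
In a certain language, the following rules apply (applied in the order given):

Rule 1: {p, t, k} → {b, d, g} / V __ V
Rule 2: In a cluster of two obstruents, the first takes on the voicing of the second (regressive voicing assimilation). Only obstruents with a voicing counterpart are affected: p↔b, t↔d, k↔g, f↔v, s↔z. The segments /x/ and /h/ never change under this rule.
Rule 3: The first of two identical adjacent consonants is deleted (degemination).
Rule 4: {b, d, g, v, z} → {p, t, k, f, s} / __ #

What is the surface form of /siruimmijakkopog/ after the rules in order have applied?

Rule 1 (intervocalic voicing): /p/ is a voiceless stop between vowels /o/ and /o/, so it voices to [b]. /siruimmijakkopog/ → siruimmijakkobog.
Rule 2 (regressive voicing assimilation): no segment meets the environment; /siruimmijakkobog/ is unchanged.
Rule 3 (degemination): /mm/ is a geminate; the first /m/ deletes. /kk/ is a geminate; the first /k/ deletes. /siruimmijakkobog/ → siruimijakobog.
Rule 4 (final devoicing): /g/ is a voiced obstruent in word-final position, so it devoices to [k]. /siruimijakobog/ → siruimijakobok.

siruimijakobok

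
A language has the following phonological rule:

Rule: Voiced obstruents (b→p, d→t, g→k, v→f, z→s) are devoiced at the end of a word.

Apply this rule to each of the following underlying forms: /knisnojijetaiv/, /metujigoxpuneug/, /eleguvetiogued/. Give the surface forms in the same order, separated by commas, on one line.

/knisnojijetaiv/: /v/ is a voiced obstruent in word-final position, so it devoices to [f]. → [knisnojijetaif].
/metujigoxpuneug/: /g/ is a voiced obstruent in word-final position, so it devoices to [k]. → [metujigoxpuneuk].
/eleguvetiogued/: /d/ is a voiced obstruent in word-final position, so it devoices to [t]. → [eleguvetioguet].

knisnojijetaif, metujigoxpuneuk, eleguvetioguet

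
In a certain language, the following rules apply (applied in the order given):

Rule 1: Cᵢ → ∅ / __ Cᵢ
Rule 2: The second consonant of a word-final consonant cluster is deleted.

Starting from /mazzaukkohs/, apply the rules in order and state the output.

Rule 1 (degemination): /zz/ is a geminate; the first /z/ deletes. /kk/ is a geminate; the first /k/ deletes. /mazzaukkohs/ → mazaukohs.
Rule 2 (final cluster simplification): /s/ is the second consonant of a word-final cluster /hs/, so it deletes. /mazaukohs/ → mazaukoh.

mazaukoh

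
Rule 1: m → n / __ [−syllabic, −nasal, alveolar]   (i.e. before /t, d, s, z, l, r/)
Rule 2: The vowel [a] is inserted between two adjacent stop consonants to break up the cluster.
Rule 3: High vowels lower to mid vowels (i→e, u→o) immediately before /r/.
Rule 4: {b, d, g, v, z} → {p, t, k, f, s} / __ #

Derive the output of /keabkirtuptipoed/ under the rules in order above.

keabakertupatipoet

Rule 1 (nasal place assimilation): no segment meets the environment; /keabkirtuptipoed/ is unchanged.
Rule 2 (stop-cluster a-epenthesis): /b/ and /k/ form a stop–stop cluster, so [a] is inserted between them. /p/ and /t/ form a stop–stop cluster, so [a] is inserted between them. /keabkirtuptipoed/ → keabakirtupatipoed.
Rule 3 (pre-rhotic lowering): /i/ is a high vowel immediately before /r/, so it lowers to [e]. /keabakirtupatipoed/ → keabakertupatipoed.
Rule 4 (final devoicing): /d/ is a voiced obstruent in word-final position, so it devoices to [t]. /keabakertupatipoed/ → keabakertupatipoet.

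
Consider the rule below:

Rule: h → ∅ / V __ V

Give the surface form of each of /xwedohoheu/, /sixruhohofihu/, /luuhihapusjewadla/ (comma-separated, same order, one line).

/xwedohoheu/: /h/ occurs between vowels /o/ and /o/, so it deletes. /h/ occurs between vowels /o/ and /e/, so it deletes. → [xwedooeu].
/sixruhohofihu/: /h/ occurs between vowels /u/ and /o/, so it deletes. /h/ occurs between vowels /o/ and /o/, so it deletes. /h/ occurs between vowels /i/ and /u/, so it deletes. → [sixruoofiu].
/luuhihapusjewadla/: /h/ occurs between vowels /u/ and /i/, so it deletes. /h/ occurs between vowels /i/ and /a/, so it deletes. → [luuiapusjewadla].

xwedooeu, sixruoofiu, luuiapusjewadla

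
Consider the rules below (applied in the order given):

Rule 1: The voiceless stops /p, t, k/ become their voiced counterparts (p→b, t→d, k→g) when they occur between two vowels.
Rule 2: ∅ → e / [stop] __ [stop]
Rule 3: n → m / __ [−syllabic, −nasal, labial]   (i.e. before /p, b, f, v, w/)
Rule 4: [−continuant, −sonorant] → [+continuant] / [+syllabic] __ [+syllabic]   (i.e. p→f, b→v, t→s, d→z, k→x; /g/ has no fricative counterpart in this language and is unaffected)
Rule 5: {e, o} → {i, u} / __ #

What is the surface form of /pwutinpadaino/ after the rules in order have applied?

pwuzimpazainu

Rule 1 (intervocalic voicing): /t/ is a voiceless stop between vowels /u/ and /i/, so it voices to [d]. /pwutinpadaino/ → pwudinpadaino.
Rule 2 (stop-cluster e-epenthesis): no segment meets the environment; /pwudinpadaino/ is unchanged.
Rule 3 (nasal place assimilation): /n/ precedes the labial consonant /p/, so it assimilates in place to [m]. /pwudinpadaino/ → pwudimpadaino.
Rule 4 (intervocalic spirantization): /d/ is a stop between vowels /u/ and /i/, so it spirantizes to the fricative [z]. /d/ is a stop between vowels /a/ and /a/, so it spirantizes to the fricative [z]. /pwudimpadaino/ → pwuzimpazaino.
Rule 5 (final vowel raising): /o/ is a mid vowel in word-final position, so it raises to [u]. /pwuzimpazaino/ → pwuzimpazainu.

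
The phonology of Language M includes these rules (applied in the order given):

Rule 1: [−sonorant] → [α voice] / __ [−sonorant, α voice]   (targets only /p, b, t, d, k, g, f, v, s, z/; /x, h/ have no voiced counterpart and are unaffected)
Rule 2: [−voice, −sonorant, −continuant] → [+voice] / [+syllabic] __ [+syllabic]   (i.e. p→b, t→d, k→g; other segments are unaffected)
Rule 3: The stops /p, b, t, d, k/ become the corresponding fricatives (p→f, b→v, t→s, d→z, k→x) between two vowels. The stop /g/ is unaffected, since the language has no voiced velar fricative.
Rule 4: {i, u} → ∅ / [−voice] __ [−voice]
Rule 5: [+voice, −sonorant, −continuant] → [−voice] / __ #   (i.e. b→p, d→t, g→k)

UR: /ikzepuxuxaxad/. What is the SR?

igzevuxxaxat

Rule 1 (regressive voicing assimilation): /k/ precedes the voiced obstruent /z/, so it voices to [g] by assimilation. /ikzepuxuxaxad/ → igzepuxuxaxad.
Rule 2 (intervocalic voicing): /p/ is a voiceless stop between vowels /e/ and /u/, so it voices to [b]. /igzepuxuxaxad/ → igzebuxuxaxad.
Rule 3 (intervocalic spirantization): /b/ is a stop between vowels /e/ and /u/, so it spirantizes to the fricative [v]. /igzebuxuxaxad/ → igzevuxuxaxad.
Rule 4 (high vowel syncope): /u/ is a high vowel flanked by voiceless consonants /x/ and /x/, so it deletes. /igzevuxuxaxad/ → igzevuxxaxad.
Rule 5 (final devoicing): /d/ is a voiced stop in word-final position, so it devoices to [t]. /igzevuxxaxad/ → igzevuxxaxat.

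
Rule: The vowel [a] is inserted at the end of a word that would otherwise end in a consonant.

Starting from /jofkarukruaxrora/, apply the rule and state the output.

jofkarukruaxrora

No segment of /jofkarukruaxrora/ meets the structural description of the rule, so the form surfaces unchanged.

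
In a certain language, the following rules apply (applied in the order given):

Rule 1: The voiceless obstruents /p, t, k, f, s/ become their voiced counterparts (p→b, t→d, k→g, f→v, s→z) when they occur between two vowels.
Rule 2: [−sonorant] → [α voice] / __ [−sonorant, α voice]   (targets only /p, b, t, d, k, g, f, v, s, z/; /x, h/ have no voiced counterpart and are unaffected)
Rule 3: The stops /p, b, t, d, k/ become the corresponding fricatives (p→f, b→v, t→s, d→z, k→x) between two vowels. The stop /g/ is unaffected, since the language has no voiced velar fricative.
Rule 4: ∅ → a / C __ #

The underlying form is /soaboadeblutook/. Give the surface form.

soavoazebluzooka

Rule 1 (intervocalic voicing): /t/ is a voiceless obstruent between vowels /u/ and /o/, so it voices to [d]. /soaboadeblutook/ → soaboadebludook.
Rule 2 (regressive voicing assimilation): no segment meets the environment; /soaboadebludook/ is unchanged.
Rule 3 (intervocalic spirantization): /b/ is a stop between vowels /a/ and /o/, so it spirantizes to the fricative [v]. /d/ is a stop between vowels /a/ and /e/, so it spirantizes to the fricative [z]. /d/ is a stop between vowels /u/ and /o/, so it spirantizes to the fricative [z]. /soaboadebludook/ → soavoazebluzook.
Rule 4 (final a-epenthesis): the form ends in the consonant /k/, so [a] is inserted word-finally. /soavoazebluzook/ → soavoazebluzooka.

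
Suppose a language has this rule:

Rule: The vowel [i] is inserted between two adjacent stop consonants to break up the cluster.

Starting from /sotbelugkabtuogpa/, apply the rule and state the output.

sotibelugikabituogipa

/t/ and /b/ form a stop–stop cluster, so [i] is inserted between them.
/g/ and /k/ form a stop–stop cluster, so [i] is inserted between them.
/b/ and /t/ form a stop–stop cluster, so [i] is inserted between them.
/g/ and /p/ form a stop–stop cluster, so [i] is inserted between them.
Surface form: [sotibelugikabituogipa].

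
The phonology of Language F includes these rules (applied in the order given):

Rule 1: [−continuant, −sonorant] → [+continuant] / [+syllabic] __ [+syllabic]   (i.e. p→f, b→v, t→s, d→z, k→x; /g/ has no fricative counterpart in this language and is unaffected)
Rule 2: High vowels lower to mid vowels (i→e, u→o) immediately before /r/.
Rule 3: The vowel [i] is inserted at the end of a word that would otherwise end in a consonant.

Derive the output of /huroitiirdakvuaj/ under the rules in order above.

horoisierdakvuaji

Rule 1 (intervocalic spirantization): /t/ is a stop between vowels /i/ and /i/, so it spirantizes to the fricative [s]. /huroitiirdakvuaj/ → huroisiirdakvuaj.
Rule 2 (pre-rhotic lowering): /u/ is a high vowel immediately before /r/, so it lowers to [o]. /i/ is a high vowel immediately before /r/, so it lowers to [e]. /huroisiirdakvuaj/ → horoisierdakvuaj.
Rule 3 (final i-epenthesis): the form ends in the consonant /j/, so [i] is inserted word-finally. /horoisierdakvuaj/ → horoisierdakvuaji.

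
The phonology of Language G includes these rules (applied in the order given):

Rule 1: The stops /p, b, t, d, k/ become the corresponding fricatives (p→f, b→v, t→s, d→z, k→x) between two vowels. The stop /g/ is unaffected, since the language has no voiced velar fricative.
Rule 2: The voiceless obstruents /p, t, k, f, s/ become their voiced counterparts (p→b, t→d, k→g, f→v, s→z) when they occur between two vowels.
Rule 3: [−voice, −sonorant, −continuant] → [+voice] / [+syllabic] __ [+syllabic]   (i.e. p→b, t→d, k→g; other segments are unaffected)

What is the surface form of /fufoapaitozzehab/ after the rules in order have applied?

Rule 1 (intervocalic spirantization): /p/ is a stop between vowels /a/ and /a/, so it spirantizes to the fricative [f]. /t/ is a stop between vowels /i/ and /o/, so it spirantizes to the fricative [s]. /fufoapaitozzehab/ → fufoafaisozzehab.
Rule 2 (intervocalic voicing): /f/ is a voiceless obstruent between vowels /u/ and /o/, so it voices to [v]. /f/ is a voiceless obstruent between vowels /a/ and /a/, so it voices to [v]. /s/ is a voiceless obstruent between vowels /i/ and /o/, so it voices to [z]. /fufoafaisozzehab/ → fuvoavaizozzehab.
Rule 3 (intervocalic voicing): no segment meets the environment; /fuvoavaizozzehab/ is unchanged.

fuvoavaizozzehab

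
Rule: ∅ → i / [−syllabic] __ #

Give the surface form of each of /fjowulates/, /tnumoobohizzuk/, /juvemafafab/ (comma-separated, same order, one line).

fjowulatesi, tnumoobohizzuki, juvemafafabi

/fjowulates/: the form ends in the consonant /s/, so [i] is inserted word-finally. → [fjowulatesi].
/tnumoobohizzuk/: the form ends in the consonant /k/, so [i] is inserted word-finally. → [tnumoobohizzuki].
/juvemafafab/: the form ends in the consonant /b/, so [i] is inserted word-finally. → [juvemafafabi].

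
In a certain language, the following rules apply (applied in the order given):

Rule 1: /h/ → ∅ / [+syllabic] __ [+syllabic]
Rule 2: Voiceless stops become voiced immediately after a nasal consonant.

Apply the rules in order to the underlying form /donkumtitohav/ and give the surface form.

dongumditoav

Rule 1 (intervocalic h-deletion): /h/ occurs between vowels /o/ and /a/, so it deletes. /donkumtitohav/ → donkumtitoav.
Rule 2 (post-nasal voicing): /k/ is a voiceless stop immediately after the nasal /n/, so it voices to [g]. /t/ is a voiceless stop immediately after the nasal /m/, so it voices to [d]. /donkumtitoav/ → dongumditoav.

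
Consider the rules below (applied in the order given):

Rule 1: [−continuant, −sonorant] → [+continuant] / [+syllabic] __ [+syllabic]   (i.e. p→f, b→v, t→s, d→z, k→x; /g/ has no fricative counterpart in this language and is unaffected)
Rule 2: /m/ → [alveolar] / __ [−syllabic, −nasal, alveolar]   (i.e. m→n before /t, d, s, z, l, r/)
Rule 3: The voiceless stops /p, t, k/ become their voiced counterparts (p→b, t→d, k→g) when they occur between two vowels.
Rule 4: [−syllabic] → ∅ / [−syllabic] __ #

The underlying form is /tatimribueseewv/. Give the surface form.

Rule 1 (intervocalic spirantization): /t/ is a stop between vowels /a/ and /i/, so it spirantizes to the fricative [s]. /b/ is a stop between vowels /i/ and /u/, so it spirantizes to the fricative [v]. /tatimribueseewv/ → tasimrivueseewv.
Rule 2 (nasal place assimilation): /m/ precedes the alveolar consonant /r/, so it assimilates in place to [n]. /tasimrivueseewv/ → tasinrivueseewv.
Rule 3 (intervocalic voicing): no segment meets the environment; /tasinrivueseewv/ is unchanged.
Rule 4 (final cluster simplification): /v/ is the second consonant of a word-final cluster /wv/, so it deletes. /tasinrivueseewv/ → tasinrivueseew.

tasinrivueseew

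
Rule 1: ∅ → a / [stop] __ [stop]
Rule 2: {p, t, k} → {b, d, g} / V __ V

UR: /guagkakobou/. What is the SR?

Rule 1 (stop-cluster a-epenthesis): /g/ and /k/ form a stop–stop cluster, so [a] is inserted between them. /guagkakobou/ → guagakakobou.
Rule 2 (intervocalic voicing): /k/ is a voiceless stop between vowels /a/ and /a/, so it voices to [g]. /k/ is a voiceless stop between vowels /a/ and /o/, so it voices to [g]. /guagakakobou/ → guagagagobou.

guagagagobou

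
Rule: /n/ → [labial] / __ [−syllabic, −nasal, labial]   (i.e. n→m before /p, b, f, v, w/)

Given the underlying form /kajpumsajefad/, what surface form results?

kajpumsajefad

No segment of /kajpumsajefad/ meets the structural description of the rule, so the form surfaces unchanged.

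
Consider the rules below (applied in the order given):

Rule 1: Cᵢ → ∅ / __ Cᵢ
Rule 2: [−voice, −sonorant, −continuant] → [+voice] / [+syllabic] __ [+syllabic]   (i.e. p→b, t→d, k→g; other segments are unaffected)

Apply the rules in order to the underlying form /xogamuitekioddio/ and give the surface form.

xogamuidegiodio

Rule 1 (degemination): /dd/ is a geminate; the first /d/ deletes. /xogamuitekioddio/ → xogamuitekiodio.
Rule 2 (intervocalic voicing): /t/ is a voiceless stop between vowels /i/ and /e/, so it voices to [d]. /k/ is a voiceless stop between vowels /e/ and /i/, so it voices to [g]. /xogamuitekiodio/ → xogamuidegiodio.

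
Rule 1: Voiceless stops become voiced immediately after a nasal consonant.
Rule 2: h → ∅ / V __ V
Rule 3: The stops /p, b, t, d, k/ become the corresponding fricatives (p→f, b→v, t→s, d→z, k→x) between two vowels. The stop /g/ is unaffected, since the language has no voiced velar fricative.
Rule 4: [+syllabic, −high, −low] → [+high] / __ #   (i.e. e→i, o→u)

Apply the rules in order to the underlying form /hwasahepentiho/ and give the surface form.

hwasaefendiu

Rule 1 (post-nasal voicing): /t/ is a voiceless stop immediately after the nasal /n/, so it voices to [d]. /hwasahepentiho/ → hwasahependiho.
Rule 2 (intervocalic h-deletion): /h/ occurs between vowels /a/ and /e/, so it deletes. /h/ occurs between vowels /i/ and /o/, so it deletes. /hwasahependiho/ → hwasaependio.
Rule 3 (intervocalic spirantization): /p/ is a stop between vowels /e/ and /e/, so it spirantizes to the fricative [f]. /hwasaependio/ → hwasaefendio.
Rule 4 (final vowel raising): /o/ is a mid vowel in word-final position, so it raises to [u]. /hwasaefendio/ → hwasaefendiu.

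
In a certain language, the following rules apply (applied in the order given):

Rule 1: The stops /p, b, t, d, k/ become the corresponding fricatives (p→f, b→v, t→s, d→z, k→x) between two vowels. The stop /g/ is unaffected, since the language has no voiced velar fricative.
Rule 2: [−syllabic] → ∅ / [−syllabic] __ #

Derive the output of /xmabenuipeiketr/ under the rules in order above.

Rule 1 (intervocalic spirantization): /b/ is a stop between vowels /a/ and /e/, so it spirantizes to the fricative [v]. /p/ is a stop between vowels /i/ and /e/, so it spirantizes to the fricative [f]. /k/ is a stop between vowels /i/ and /e/, so it spirantizes to the fricative [x]. /xmabenuipeiketr/ → xmavenuifeixetr.
Rule 2 (final cluster simplification): /r/ is the second consonant of a word-final cluster /tr/, so it deletes. /xmavenuifeixetr/ → xmavenuifeixet.

xmavenuifeixet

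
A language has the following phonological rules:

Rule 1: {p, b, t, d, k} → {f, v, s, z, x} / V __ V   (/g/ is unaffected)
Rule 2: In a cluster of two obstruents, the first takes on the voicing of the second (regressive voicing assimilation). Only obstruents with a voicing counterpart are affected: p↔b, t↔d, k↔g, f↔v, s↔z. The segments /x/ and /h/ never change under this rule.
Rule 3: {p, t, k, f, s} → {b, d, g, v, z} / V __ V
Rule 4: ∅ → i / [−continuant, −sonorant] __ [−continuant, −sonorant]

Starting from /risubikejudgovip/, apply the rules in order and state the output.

Rule 1 (intervocalic spirantization): /b/ is a stop between vowels /u/ and /i/, so it spirantizes to the fricative [v]. /k/ is a stop between vowels /i/ and /e/, so it spirantizes to the fricative [x]. /risubikejudgovip/ → risuvixejudgovip.
Rule 2 (regressive voicing assimilation): no segment meets the environment; /risuvixejudgovip/ is unchanged.
Rule 3 (intervocalic voicing): /s/ is a voiceless obstruent between vowels /i/ and /u/, so it voices to [z]. /risuvixejudgovip/ → rizuvixejudgovip.
Rule 4 (stop-cluster i-epenthesis): /d/ and /g/ form a stop–stop cluster, so [i] is inserted between them. /rizuvixejudgovip/ → rizuvixejudigovip.

rizuvixejudigovip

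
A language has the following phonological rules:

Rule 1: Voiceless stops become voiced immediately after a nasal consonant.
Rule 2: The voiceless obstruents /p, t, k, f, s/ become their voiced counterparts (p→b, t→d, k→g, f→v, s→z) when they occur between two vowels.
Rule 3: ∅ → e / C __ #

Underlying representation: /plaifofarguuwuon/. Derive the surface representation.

plaivovarguuwuone

Rule 1 (post-nasal voicing): no segment meets the environment; /plaifofarguuwuon/ is unchanged.
Rule 2 (intervocalic voicing): /f/ is a voiceless obstruent between vowels /i/ and /o/, so it voices to [v]. /f/ is a voiceless obstruent between vowels /o/ and /a/, so it voices to [v]. /plaifofarguuwuon/ → plaivovarguuwuon.
Rule 3 (final e-epenthesis): the form ends in the consonant /n/, so [e] is inserted word-finally. /plaivovarguuwuon/ → plaivovarguuwuone.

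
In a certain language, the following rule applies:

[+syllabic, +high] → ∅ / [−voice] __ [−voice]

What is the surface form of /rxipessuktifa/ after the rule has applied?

/i/ is a high vowel flanked by voiceless consonants /x/ and /p/, so it deletes.
/u/ is a high vowel flanked by voiceless consonants /s/ and /k/, so it deletes.
/i/ is a high vowel flanked by voiceless consonants /t/ and /f/, so it deletes.
Surface form: [rxpessktfa].

rxpessktfa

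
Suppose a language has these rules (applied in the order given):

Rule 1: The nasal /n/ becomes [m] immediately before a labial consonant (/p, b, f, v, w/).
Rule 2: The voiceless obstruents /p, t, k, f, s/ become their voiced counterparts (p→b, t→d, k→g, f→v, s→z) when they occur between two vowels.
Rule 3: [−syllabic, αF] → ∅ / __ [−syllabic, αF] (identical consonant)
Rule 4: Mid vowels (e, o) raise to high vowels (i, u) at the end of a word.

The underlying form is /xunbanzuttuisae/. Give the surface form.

xumbanzutuizai

Rule 1 (nasal place assimilation): /n/ precedes the labial consonant /b/, so it assimilates in place to [m]. /xunbanzuttuisae/ → xumbanzuttuisae.
Rule 2 (intervocalic voicing): /s/ is a voiceless obstruent between vowels /i/ and /a/, so it voices to [z]. /xumbanzuttuisae/ → xumbanzuttuizae.
Rule 3 (degemination): /tt/ is a geminate; the first /t/ deletes. /xumbanzuttuizae/ → xumbanzutuizae.
Rule 4 (final vowel raising): /e/ is a mid vowel in word-final position, so it raises to [i]. /xumbanzutuizae/ → xumbanzutuizai.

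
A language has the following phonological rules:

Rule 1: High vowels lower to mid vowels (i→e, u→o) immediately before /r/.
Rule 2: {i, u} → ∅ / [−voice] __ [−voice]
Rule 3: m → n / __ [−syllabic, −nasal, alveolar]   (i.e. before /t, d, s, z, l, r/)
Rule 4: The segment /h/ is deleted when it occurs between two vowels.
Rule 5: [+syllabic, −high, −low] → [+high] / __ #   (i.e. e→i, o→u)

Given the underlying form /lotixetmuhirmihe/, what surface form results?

Rule 1 (pre-rhotic lowering): /i/ is a high vowel immediately before /r/, so it lowers to [e]. /lotixetmuhirmihe/ → lotixetmuhermihe.
Rule 2 (high vowel syncope): /i/ is a high vowel flanked by voiceless consonants /t/ and /x/, so it deletes. /lotixetmuhermihe/ → lotxetmuhermihe.
Rule 3 (nasal place assimilation): no segment meets the environment; /lotxetmuhermihe/ is unchanged.
Rule 4 (intervocalic h-deletion): /h/ occurs between vowels /u/ and /e/, so it deletes. /h/ occurs between vowels /i/ and /e/, so it deletes. /lotxetmuhermihe/ → lotxetmuermie.
Rule 5 (final vowel raising): /e/ is a mid vowel in word-final position, so it raises to [i]. /lotxetmuermie/ → lotxetmuermii.

lotxetmuermii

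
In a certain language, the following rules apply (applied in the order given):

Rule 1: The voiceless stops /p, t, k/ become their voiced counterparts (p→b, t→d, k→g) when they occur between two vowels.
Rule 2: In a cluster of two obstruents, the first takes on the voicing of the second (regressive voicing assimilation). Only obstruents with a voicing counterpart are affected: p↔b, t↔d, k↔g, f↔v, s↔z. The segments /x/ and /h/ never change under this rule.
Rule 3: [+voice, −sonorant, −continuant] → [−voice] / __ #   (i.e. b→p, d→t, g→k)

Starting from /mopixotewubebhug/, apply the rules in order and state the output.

mobixodewubephuk

Rule 1 (intervocalic voicing): /p/ is a voiceless stop between vowels /o/ and /i/, so it voices to [b]. /t/ is a voiceless stop between vowels /o/ and /e/, so it voices to [d]. /mopixotewubebhug/ → mobixodewubebhug.
Rule 2 (regressive voicing assimilation): /b/ precedes the voiceless obstruent /h/, so it devoices to [p] by assimilation. /mobixodewubebhug/ → mobixodewubephug.
Rule 3 (final devoicing): /g/ is a voiced stop in word-final position, so it devoices to [k]. /mobixodewubephug/ → mobixodewubephuk.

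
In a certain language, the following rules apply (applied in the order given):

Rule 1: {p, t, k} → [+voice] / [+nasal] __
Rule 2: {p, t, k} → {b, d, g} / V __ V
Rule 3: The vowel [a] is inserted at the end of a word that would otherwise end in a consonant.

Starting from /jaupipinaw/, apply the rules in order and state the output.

Rule 1 (post-nasal voicing): no segment meets the environment; /jaupipinaw/ is unchanged.
Rule 2 (intervocalic voicing): /p/ is a voiceless stop between vowels /u/ and /i/, so it voices to [b]. /p/ is a voiceless stop between vowels /i/ and /i/, so it voices to [b]. /jaupipinaw/ → jaubibinaw.
Rule 3 (final a-epenthesis): the form ends in the consonant /w/, so [a] is inserted word-finally. /jaubibinaw/ → jaubibinawa.

jaubibinawa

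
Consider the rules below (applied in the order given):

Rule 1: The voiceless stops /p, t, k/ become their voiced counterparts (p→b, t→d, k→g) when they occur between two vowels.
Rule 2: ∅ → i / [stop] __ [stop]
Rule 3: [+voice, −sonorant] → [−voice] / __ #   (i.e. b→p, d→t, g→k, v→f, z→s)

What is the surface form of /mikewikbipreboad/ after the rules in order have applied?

Rule 1 (intervocalic voicing): /k/ is a voiceless stop between vowels /i/ and /e/, so it voices to [g]. /mikewikbipreboad/ → migewikbipreboad.
Rule 2 (stop-cluster i-epenthesis): /k/ and /b/ form a stop–stop cluster, so [i] is inserted between them. /migewikbipreboad/ → migewikibipreboad.
Rule 3 (final devoicing): /d/ is a voiced obstruent in word-final position, so it devoices to [t]. /migewikibipreboad/ → migewikibipreboat.

migewikibipreboat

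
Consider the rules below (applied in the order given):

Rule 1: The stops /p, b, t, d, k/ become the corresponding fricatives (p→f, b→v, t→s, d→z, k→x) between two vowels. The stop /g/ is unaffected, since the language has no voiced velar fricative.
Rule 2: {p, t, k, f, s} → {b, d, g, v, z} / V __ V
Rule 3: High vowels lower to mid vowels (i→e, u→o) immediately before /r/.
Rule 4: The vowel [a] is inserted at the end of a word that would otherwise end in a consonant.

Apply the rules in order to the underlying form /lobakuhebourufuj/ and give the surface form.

lovaxuhevooruvuja

Rule 1 (intervocalic spirantization): /b/ is a stop between vowels /o/ and /a/, so it spirantizes to the fricative [v]. /k/ is a stop between vowels /a/ and /u/, so it spirantizes to the fricative [x]. /b/ is a stop between vowels /e/ and /o/, so it spirantizes to the fricative [v]. /lobakuhebourufuj/ → lovaxuhevourufuj.
Rule 2 (intervocalic voicing): /f/ is a voiceless obstruent between vowels /u/ and /u/, so it voices to [v]. /lovaxuhevourufuj/ → lovaxuhevouruvuj.
Rule 3 (pre-rhotic lowering): /u/ is a high vowel immediately before /r/, so it lowers to [o]. /lovaxuhevouruvuj/ → lovaxuhevooruvuj.
Rule 4 (final a-epenthesis): the form ends in the consonant /j/, so [a] is inserted word-finally. /lovaxuhevooruvuj/ → lovaxuhevooruvuja.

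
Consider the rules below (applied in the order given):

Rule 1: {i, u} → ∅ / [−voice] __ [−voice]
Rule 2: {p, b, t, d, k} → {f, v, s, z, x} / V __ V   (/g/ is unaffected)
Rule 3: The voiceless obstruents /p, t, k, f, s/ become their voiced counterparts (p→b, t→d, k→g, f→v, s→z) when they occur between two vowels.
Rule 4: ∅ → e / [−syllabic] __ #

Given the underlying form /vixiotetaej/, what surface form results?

Rule 1 (high vowel syncope): no segment meets the environment; /vixiotetaej/ is unchanged.
Rule 2 (intervocalic spirantization): /t/ is a stop between vowels /o/ and /e/, so it spirantizes to the fricative [s]. /t/ is a stop between vowels /e/ and /a/, so it spirantizes to the fricative [s]. /vixiotetaej/ → vixiosesaej.
Rule 3 (intervocalic voicing): /s/ is a voiceless obstruent between vowels /o/ and /e/, so it voices to [z]. /s/ is a voiceless obstruent between vowels /e/ and /a/, so it voices to [z]. /vixiosesaej/ → vixiozezaej.
Rule 4 (final e-epenthesis): the form ends in the consonant /j/, so [e] is inserted word-finally. /vixiozezaej/ → vixiozezaeje.

vixiozezaeje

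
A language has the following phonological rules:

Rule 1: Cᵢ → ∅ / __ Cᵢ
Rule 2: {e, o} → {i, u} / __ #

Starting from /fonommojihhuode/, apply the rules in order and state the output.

Rule 1 (degemination): /mm/ is a geminate; the first /m/ deletes. /hh/ is a geminate; the first /h/ deletes. /fonommojihhuode/ → fonomojihuode.
Rule 2 (final vowel raising): /e/ is a mid vowel in word-final position, so it raises to [i]. /fonomojihuode/ → fonomojihuodi.

fonomojihuodi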